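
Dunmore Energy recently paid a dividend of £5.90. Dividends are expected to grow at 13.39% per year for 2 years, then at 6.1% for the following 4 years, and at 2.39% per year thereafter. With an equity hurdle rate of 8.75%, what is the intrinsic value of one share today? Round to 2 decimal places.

Three-stage DDM. Project D₁…D_6; terminal Gordon value at t=6 with g = 0.0239; discount at r = 0.0875.
D_1 = 6.6900
D_2 = 7.5858
D_3 = 8.0485
D_4 = 8.5395
D_5 = 9.0604
D_6 = 9.6131
TV_6 = 9.8428/(0.0875−0.0239) = 154.7617
P₀ = Σ Dₜ/(1+r)ᵗ + TV_6/(1+r)^6 = 130.2569

£130.26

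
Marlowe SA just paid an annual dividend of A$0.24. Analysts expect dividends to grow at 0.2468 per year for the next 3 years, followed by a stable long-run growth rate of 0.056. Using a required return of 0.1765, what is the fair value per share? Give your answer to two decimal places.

A$3.31

Two-stage DDM. Project D₁…D_3 at 0.2468, terminal growth 0.056, discount at r = 0.1765.
D_1 = 0.2992
D_2 = 0.3731
D_3 = 0.4652
Terminal value at t=3: TV = D_4/(r−g) = 0.4912/(0.1765−0.056) = 4.0764
P₀ = 0.2992/(1+0.1765)^1 + 0.3731/(1+0.1765)^2 + 0.4652/(1+0.1765)^3 + 4.0764/(1+0.1765)^3 = 3.3128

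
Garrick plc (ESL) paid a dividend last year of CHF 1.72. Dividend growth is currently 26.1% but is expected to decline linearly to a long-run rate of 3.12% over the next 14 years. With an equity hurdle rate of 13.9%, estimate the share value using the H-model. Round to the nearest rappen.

CHF 42.12

H-model: P₀ = D₀[(1+g_L) + H(g_S−g_L)]/(r−g_L), with H = 14/2 = 7.
P₀ = 1.72 × [(1+0.0312) + 7×(0.261−0.0312)] / (0.139−0.0312)
   = 1.72 × 2.6398 / 0.1078 = 42.1193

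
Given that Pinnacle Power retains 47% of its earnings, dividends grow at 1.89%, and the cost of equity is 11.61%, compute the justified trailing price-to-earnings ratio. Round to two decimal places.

5.56

Payout ratio b = 1 − 0.47 = 0.53.
Justified trailing P/E = b(1+g)/(r−g) = 0.53×(1+0.0189)/(0.1161−0.0189) = 5.5557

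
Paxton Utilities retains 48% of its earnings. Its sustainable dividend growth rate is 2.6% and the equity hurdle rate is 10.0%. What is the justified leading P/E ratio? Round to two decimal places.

7.03

Payout ratio b = 1 − 0.48 = 0.52.
Justified leading P/E = b/(r−g) = 0.52/(0.1−0.026) = 7.0270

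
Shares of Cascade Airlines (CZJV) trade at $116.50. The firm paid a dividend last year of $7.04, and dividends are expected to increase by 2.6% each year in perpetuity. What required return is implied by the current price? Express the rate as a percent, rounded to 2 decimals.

Rearranging the constant-growth DDM: r = D₁/P₀ + g.
D₁ = 7.04 × (1 + 0.026) = 7.2230.
r = 7.2230 / 116.50 + 0.026 = 0.06200 + 0.026 = 0.08800

8.80%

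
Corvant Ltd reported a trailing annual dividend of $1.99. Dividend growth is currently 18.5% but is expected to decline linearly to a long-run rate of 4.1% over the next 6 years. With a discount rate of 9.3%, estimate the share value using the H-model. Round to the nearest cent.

H-model: P₀ = D₀[(1+g_L) + H(g_S−g_L)]/(r−g_L), with H = 6/2 = 3.
P₀ = 1.99 × [(1+0.041) + 3×(0.185−0.041)] / (0.093−0.041)
   = 1.99 × 1.4730 / 0.052 = 56.3706

$56.37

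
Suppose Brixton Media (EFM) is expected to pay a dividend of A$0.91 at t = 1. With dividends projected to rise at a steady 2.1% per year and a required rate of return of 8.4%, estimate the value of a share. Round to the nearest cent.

A$14.44

Gordon growth model: P₀ = D₁/(r − g), with D₁ = 0.91 given directly.
P₀ = 0.9100 / (0.084 − 0.021) = 0.9100 / 0.063 = 14.4444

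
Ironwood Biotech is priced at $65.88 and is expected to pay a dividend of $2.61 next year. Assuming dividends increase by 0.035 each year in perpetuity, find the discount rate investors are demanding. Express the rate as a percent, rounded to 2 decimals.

Rearranging the constant-growth DDM: r = D₁/P₀ + g.
r = 2.6100 / 65.88 + 0.035 = 0.03962 + 0.035 = 0.07462

7.46%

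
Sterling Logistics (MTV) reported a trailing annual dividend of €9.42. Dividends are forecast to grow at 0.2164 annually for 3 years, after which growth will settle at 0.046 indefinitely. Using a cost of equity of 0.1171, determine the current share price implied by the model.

Two-stage DDM. Project D₁…D_3 at 0.2164, terminal growth 0.046, discount at r = 0.1171.
D_1 = 11.4585
D_2 = 13.9381
D_3 = 16.9543
Terminal value at t=3: TV = D_4/(r−g) = 17.7342/(0.1171−0.046) = 249.4263
P₀ = 11.4585/(1+0.1171)^1 + 13.9381/(1+0.1171)^2 + 16.9543/(1+0.1171)^3 + 249.4263/(1+0.1171)^3 = 212.5114

€212.51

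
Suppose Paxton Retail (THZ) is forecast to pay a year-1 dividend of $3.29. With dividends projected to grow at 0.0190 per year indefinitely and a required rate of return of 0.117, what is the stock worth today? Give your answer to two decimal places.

Gordon growth model: P₀ = D₁/(r − g), with D₁ = 3.29 given directly.
P₀ = 3.2900 / (0.117 − 0.019) = 3.2900 / 0.098 = 33.5714

$33.57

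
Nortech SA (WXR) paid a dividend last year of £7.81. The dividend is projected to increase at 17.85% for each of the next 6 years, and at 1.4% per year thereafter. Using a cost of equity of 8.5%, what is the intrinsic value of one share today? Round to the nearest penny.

£246.37

Two-stage DDM. Project D₁…D_6 at 0.1785, terminal growth 0.014, discount at r = 0.085.
D_1 = 9.2041
D_2 = 10.8470
D_3 = 12.7832
D_4 = 15.0650
D_5 = 17.7541
D_6 = 20.9232
Terminal value at t=6: TV = D_7/(r−g) = 21.2161/(0.085−0.014) = 298.8190
P₀ = 9.2041/(1+0.085)^1 + 10.8470/(1+0.085)^2 + 12.7832/(1+0.085)^3 + 15.0650/(1+0.085)^4 + 17.7541/(1+0.085)^5 + 20.9232/(1+0.085)^6 + 298.8190/(1+0.085)^6 = 246.3674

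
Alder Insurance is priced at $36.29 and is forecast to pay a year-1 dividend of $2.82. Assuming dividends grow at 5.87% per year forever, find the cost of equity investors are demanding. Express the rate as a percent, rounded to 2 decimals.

13.64%

Rearranging the constant-growth DDM: r = D₁/P₀ + g.
r = 2.8200 / 36.29 + 0.0587 = 0.07771 + 0.0587 = 0.13641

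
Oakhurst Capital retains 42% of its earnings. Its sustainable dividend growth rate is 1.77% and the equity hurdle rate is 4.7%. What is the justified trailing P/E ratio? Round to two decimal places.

Payout ratio b = 1 − 0.42 = 0.58.
Justified trailing P/E = b(1+g)/(r−g) = 0.58×(1+0.0177)/(0.047−0.0177) = 20.1456

20.15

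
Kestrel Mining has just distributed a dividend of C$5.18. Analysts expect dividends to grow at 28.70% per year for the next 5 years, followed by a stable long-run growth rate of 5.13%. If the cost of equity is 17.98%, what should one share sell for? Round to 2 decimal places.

Two-stage DDM. Project D₁…D_5 at 0.287, terminal growth 0.0513, discount at r = 0.1798.
D_1 = 6.6667
D_2 = 8.5800
D_3 = 11.0424
D_4 = 14.2116
D_5 = 18.2904
Terminal value at t=5: TV = D_6/(r−g) = 19.2287/(0.1798−0.0513) = 149.6394
P₀ = 6.6667/(1+0.1798)^1 + 8.5800/(1+0.1798)^2 + 11.0424/(1+0.1798)^3 + 14.2116/(1+0.1798)^4 + 18.2904/(1+0.1798)^5 + 149.6394/(1+0.1798)^5 = 99.3400

C$99.34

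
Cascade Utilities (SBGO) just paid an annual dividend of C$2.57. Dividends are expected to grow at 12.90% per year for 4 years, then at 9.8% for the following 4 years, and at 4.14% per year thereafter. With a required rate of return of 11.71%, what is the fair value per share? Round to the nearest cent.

Three-stage DDM. Project D₁…D_8; terminal Gordon value at t=8 with g = 0.0414; discount at r = 0.1171.
D_1 = 2.9015
D_2 = 3.2758
D_3 = 3.6984
D_4 = 4.1755
D_5 = 4.5847
D_6 = 5.0340
D_7 = 5.5273
D_8 = 6.0690
TV_8 = 6.3203/(0.1171−0.0414) = 83.4911
P₀ = Σ Dₜ/(1+r)ᵗ + TV_8/(1+r)^8 = 55.2585

C$55.26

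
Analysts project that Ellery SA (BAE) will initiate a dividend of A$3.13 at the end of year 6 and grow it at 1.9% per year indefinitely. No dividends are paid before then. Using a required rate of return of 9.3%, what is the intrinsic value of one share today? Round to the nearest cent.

A$27.12

Deferred-dividend DDM. At t=5 the remaining stream is a growing perpetuity with first payment D_6 = 3.13.
V_5 = D_6/(r−g) = 3.13/(0.093−0.019) = 42.2973
P₀ = V_5/(1+r)^5 = 42.2973/(1+0.093)^5 = 27.1151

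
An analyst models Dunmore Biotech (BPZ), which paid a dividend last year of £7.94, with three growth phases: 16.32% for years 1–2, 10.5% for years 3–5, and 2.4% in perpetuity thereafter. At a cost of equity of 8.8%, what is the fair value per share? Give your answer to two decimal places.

Three-stage DDM. Project D₁…D_5; terminal Gordon value at t=5 with g = 0.024; discount at r = 0.088.
D_1 = 9.2358
D_2 = 10.7431
D_3 = 11.8711
D_4 = 13.1176
D_5 = 14.4949
TV_5 = 14.8428/(0.088−0.024) = 231.9189
P₀ = Σ Dₜ/(1+r)ᵗ + TV_5/(1+r)^5 = 197.7725

£197.77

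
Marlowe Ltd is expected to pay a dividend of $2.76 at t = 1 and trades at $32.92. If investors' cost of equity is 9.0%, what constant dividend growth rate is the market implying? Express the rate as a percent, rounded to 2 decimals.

From P₀ = D₁/(r − g), the implied growth is g = r − D₁/P₀.
g = 0.09 − 2.76/32.92 = 0.09 − 0.08384 = 0.00616

0.62%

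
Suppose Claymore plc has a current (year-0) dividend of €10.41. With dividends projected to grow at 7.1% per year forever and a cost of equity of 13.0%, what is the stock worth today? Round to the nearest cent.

€188.97

Gordon growth model: P₀ = D₁/(r − g). D₁ = 10.41 × (1 + 0.071) = 11.1491.
P₀ = 11.1491 / (0.13 − 0.071) = 11.1491 / 0.059 = 188.9680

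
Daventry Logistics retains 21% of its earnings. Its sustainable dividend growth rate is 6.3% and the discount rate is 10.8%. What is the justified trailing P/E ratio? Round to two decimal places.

Payout ratio b = 1 − 0.21 = 0.79.
Justified trailing P/E = b(1+g)/(r−g) = 0.79×(1+0.063)/(0.108−0.063) = 18.6616

18.66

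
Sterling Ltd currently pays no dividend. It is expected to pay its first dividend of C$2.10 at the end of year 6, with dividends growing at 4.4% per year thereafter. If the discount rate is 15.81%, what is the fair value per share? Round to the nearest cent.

Deferred-dividend DDM. At t=5 the remaining stream is a growing perpetuity with first payment D_6 = 2.10.
V_5 = D_6/(r−g) = 2.10/(0.1581−0.044) = 18.4049
P₀ = V_5/(1+r)^5 = 18.4049/(1+0.1581)^5 = 8.8349

C$8.83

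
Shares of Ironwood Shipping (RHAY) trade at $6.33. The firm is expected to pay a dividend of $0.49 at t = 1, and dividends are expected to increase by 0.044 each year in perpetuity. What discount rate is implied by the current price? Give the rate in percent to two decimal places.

Rearranging the constant-growth DDM: r = D₁/P₀ + g.
r = 0.4900 / 6.33 + 0.044 = 0.07741 + 0.044 = 0.12141

12.14%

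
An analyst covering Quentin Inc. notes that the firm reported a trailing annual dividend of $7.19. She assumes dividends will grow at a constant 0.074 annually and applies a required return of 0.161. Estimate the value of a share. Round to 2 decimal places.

Gordon growth model: P₀ = D₁/(r − g). D₁ = 7.19 × (1 + 0.074) = 7.7221.
P₀ = 7.7221 / (0.161 − 0.074) = 7.7221 / 0.087 = 88.7593

$88.76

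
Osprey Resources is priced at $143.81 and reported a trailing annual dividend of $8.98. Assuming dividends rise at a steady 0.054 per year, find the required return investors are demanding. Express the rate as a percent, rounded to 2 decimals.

11.98%

Rearranging the constant-growth DDM: r = D₁/P₀ + g.
D₁ = 8.98 × (1 + 0.054) = 9.4649.
r = 9.4649 / 143.81 + 0.054 = 0.06582 + 0.054 = 0.11982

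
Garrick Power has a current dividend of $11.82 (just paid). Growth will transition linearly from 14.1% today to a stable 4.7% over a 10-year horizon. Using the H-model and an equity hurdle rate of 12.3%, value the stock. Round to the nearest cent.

H-model: P₀ = D₀[(1+g_L) + H(g_S−g_L)]/(r−g_L), with H = 10/2 = 5.
P₀ = 11.82 × [(1+0.047) + 5×(0.141−0.047)] / (0.123−0.047)
   = 11.82 × 1.5170 / 0.076 = 235.9334

$235.93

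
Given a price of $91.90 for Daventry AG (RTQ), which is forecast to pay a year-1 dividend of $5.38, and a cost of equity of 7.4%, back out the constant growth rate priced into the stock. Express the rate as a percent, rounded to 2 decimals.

From P₀ = D₁/(r − g), the implied growth is g = r − D₁/P₀.
g = 0.074 − 5.38/91.90 = 0.074 − 0.05854 = 0.01546

1.55%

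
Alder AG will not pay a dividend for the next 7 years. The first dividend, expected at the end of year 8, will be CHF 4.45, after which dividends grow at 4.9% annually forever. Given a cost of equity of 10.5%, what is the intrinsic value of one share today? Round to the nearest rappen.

CHF 39.50

Deferred-dividend DDM. At t=7 the remaining stream is a growing perpetuity with first payment D_8 = 4.45.
V_7 = D_8/(r−g) = 4.45/(0.105−0.049) = 79.4643
P₀ = V_7/(1+r)^7 = 79.4643/(1+0.105)^7 = 39.5035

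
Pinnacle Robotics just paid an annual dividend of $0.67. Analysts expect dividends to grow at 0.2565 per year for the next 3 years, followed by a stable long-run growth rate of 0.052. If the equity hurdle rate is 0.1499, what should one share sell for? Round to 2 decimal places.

Two-stage DDM. Project D₁…D_3 at 0.2565, terminal growth 0.052, discount at r = 0.1499.
D_1 = 0.8419
D_2 = 1.0578
D_3 = 1.3291
Terminal value at t=3: TV = D_4/(r−g) = 1.3982/(0.1499−0.052) = 14.2822
P₀ = 0.8419/(1+0.1499)^1 + 1.0578/(1+0.1499)^2 + 1.3291/(1+0.1499)^3 + 14.2822/(1+0.1499)^3 = 11.7995

$11.80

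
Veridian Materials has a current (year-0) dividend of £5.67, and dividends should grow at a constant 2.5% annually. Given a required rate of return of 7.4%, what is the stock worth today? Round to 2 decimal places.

£118.61

Gordon growth model: P₀ = D₁/(r − g). D₁ = 5.67 × (1 + 0.025) = 5.8117.
P₀ = 5.8117 / (0.074 − 0.025) = 5.8117 / 0.049 = 118.6071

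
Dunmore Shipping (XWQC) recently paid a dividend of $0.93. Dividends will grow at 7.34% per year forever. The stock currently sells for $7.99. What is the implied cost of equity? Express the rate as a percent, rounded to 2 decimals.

Rearranging the constant-growth DDM: r = D₁/P₀ + g.
D₁ = 0.93 × (1 + 0.0734) = 0.9983.
r = 0.9983 / 7.99 + 0.0734 = 0.12494 + 0.0734 = 0.19834

19.83%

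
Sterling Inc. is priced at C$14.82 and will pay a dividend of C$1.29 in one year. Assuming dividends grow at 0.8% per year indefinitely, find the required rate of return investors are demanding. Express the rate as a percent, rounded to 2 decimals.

Rearranging the constant-growth DDM: r = D₁/P₀ + g.
r = 1.2900 / 14.82 + 0.008 = 0.08704 + 0.008 = 0.09504

9.50%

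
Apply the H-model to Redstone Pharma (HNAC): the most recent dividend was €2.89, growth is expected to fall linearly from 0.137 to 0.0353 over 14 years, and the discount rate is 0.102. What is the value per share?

H-model: P₀ = D₀[(1+g_L) + H(g_S−g_L)]/(r−g_L), with H = 14/2 = 7.
P₀ = 2.89 × [(1+0.0353) + 7×(0.137−0.0353)] / (0.102−0.0353)
   = 2.89 × 1.7472 / 0.0667 = 75.7033

€75.70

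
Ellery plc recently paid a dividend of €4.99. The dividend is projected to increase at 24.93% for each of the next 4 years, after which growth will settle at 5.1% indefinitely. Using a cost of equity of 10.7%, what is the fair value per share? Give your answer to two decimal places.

Two-stage DDM. Project D₁…D_4 at 0.2493, terminal growth 0.051, discount at r = 0.107.
D_1 = 6.2340
D_2 = 7.7881
D_3 = 9.7297
D_4 = 12.1554
Terminal value at t=4: TV = D_5/(r−g) = 12.7753/(0.107−0.051) = 228.1299
P₀ = 6.2340/(1+0.107)^1 + 7.7881/(1+0.107)^2 + 9.7297/(1+0.107)^3 + 12.1554/(1+0.107)^4 + 228.1299/(1+0.107)^4 = 179.1652

€179.17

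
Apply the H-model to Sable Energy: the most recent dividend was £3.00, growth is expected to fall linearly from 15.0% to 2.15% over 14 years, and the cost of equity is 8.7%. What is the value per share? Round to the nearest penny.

H-model: P₀ = D₀[(1+g_L) + H(g_S−g_L)]/(r−g_L), with H = 14/2 = 7.
P₀ = 3.00 × [(1+0.0215) + 7×(0.15−0.0215)] / (0.087−0.0215)
   = 3.00 × 1.9210 / 0.0655 = 87.9847

£87.98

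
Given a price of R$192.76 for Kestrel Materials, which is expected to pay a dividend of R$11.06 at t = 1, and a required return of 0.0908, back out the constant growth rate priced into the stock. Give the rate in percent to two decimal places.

From P₀ = D₁/(r − g), the implied growth is g = r − D₁/P₀.
g = 0.0908 − 11.06/192.76 = 0.0908 − 0.05738 = 0.03342

3.34%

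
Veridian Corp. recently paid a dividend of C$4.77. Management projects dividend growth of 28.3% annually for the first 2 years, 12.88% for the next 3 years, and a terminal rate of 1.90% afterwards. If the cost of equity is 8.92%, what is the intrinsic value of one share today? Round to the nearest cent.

C$140.51

Three-stage DDM. Project D₁…D_5; terminal Gordon value at t=5 with g = 0.019; discount at r = 0.0892.
D_1 = 6.1199
D_2 = 7.8518
D_3 = 8.8632
D_4 = 10.0047
D_5 = 11.2933
TV_5 = 11.5079/(0.0892−0.019) = 163.9305
P₀ = Σ Dₜ/(1+r)ᵗ + TV_5/(1+r)^5 = 140.5070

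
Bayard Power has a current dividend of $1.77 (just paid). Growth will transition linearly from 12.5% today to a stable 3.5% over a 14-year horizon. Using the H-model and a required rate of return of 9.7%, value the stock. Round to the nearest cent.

H-model: P₀ = D₀[(1+g_L) + H(g_S−g_L)]/(r−g_L), with H = 14/2 = 7.
P₀ = 1.77 × [(1+0.035) + 7×(0.125−0.035)] / (0.097−0.035)
   = 1.77 × 1.6650 / 0.062 = 47.5331

$47.53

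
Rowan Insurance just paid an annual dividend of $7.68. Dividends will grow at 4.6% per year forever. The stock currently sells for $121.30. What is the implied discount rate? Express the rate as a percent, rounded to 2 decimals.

11.22%

Rearranging the constant-growth DDM: r = D₁/P₀ + g.
D₁ = 7.68 × (1 + 0.046) = 8.0333.
r = 8.0333 / 121.30 + 0.046 = 0.06623 + 0.046 = 0.11223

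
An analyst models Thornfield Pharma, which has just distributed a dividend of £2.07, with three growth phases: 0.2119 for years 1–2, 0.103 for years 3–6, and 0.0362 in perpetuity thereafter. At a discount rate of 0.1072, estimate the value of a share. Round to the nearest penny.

Three-stage DDM. Project D₁…D_6; terminal Gordon value at t=6 with g = 0.0362; discount at r = 0.1072.
D_1 = 2.5086
D_2 = 3.0402
D_3 = 3.3534
D_4 = 3.6987
D_5 = 4.0797
D_6 = 4.4999
TV_6 = 4.6628/(0.1072−0.0362) = 65.6737
P₀ = Σ Dₜ/(1+r)ᵗ + TV_6/(1+r)^6 = 50.2200

£50.22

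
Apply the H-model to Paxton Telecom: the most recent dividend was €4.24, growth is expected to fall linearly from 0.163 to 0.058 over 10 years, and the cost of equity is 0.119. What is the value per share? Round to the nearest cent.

€110.03

H-model: P₀ = D₀[(1+g_L) + H(g_S−g_L)]/(r−g_L), with H = 10/2 = 5.
P₀ = 4.24 × [(1+0.058) + 5×(0.163−0.058)] / (0.119−0.058)
   = 4.24 × 1.5830 / 0.061 = 110.0315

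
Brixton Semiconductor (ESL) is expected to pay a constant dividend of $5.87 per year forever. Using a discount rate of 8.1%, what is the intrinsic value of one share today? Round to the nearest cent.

Zero-growth DDM (perpetuity): P₀ = D/r = 5.87 / 0.081 = 72.4691

$72.47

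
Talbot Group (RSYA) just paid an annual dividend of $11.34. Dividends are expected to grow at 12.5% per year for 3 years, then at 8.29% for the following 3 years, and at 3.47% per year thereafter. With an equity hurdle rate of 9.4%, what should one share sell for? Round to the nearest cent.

Three-stage DDM. Project D₁…D_6; terminal Gordon value at t=6 with g = 0.0347; discount at r = 0.094.
D_1 = 12.7575
D_2 = 14.3522
D_3 = 16.1462
D_4 = 17.4847
D_5 = 18.9342
D_6 = 20.5039
TV_6 = 21.2153/(0.094−0.0347) = 357.7630
P₀ = Σ Dₜ/(1+r)ᵗ + TV_6/(1+r)^6 = 280.9189

$280.92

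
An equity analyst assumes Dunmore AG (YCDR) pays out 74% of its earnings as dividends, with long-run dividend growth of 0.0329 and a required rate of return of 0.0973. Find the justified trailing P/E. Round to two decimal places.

Justified trailing P/E = b(1+g)/(r−g) = 0.74×(1+0.0329)/(0.0973−0.0329) = 11.8687

11.87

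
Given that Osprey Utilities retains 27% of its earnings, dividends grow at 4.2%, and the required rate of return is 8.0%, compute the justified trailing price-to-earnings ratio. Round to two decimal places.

Payout ratio b = 1 − 0.27 = 0.73.
Justified trailing P/E = b(1+g)/(r−g) = 0.73×(1+0.042)/(0.08−0.042) = 20.0174

20.02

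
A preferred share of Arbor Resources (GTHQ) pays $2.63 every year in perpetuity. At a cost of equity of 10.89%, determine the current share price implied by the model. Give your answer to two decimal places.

Zero-growth DDM (perpetuity): P₀ = D/r = 2.63 / 0.1089 = 24.1506

$24.15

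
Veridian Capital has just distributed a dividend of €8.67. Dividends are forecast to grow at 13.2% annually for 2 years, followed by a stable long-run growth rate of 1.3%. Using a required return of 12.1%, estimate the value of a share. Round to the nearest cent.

€100.52

Two-stage DDM. Project D₁…D_2 at 0.132, terminal growth 0.013, discount at r = 0.121.
D_1 = 9.8144
D_2 = 11.1099
Terminal value at t=2: TV = D_3/(r−g) = 11.2544/(0.121−0.013) = 104.2072
P₀ = 9.8144/(1+0.121)^1 + 11.1099/(1+0.121)^2 + 104.2072/(1+0.121)^2 = 100.5212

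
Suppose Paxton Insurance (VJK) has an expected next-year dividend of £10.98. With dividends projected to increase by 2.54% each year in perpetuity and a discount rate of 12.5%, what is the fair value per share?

Gordon growth model: P₀ = D₁/(r − g), with D₁ = 10.98 given directly.
P₀ = 10.9800 / (0.125 − 0.0254) = 10.9800 / 0.0996 = 110.2410

£110.24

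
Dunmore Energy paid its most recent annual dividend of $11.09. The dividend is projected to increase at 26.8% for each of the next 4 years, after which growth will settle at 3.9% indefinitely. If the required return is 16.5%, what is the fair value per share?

$183.41

Two-stage DDM. Project D₁…D_4 at 0.268, terminal growth 0.039, discount at r = 0.165.
D_1 = 14.0621
D_2 = 17.8308
D_3 = 22.6094
D_4 = 28.6687
Terminal value at t=4: TV = D_5/(r−g) = 29.7868/(0.165−0.039) = 236.4033
P₀ = 14.0621/(1+0.165)^1 + 17.8308/(1+0.165)^2 + 22.6094/(1+0.165)^3 + 28.6687/(1+0.165)^4 + 236.4033/(1+0.165)^4 = 183.4072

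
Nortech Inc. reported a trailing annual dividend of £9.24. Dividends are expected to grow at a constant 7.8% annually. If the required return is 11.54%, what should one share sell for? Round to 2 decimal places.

Gordon growth model: P₀ = D₁/(r − g). D₁ = 9.24 × (1 + 0.078) = 9.9607.
P₀ = 9.9607 / (0.1154 − 0.078) = 9.9607 / 0.0374 = 266.3294

£266.33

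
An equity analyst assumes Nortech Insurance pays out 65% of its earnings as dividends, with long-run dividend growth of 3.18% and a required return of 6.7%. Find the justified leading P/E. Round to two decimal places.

Justified leading P/E = b/(r−g) = 0.65/(0.067−0.0318) = 18.4659

18.47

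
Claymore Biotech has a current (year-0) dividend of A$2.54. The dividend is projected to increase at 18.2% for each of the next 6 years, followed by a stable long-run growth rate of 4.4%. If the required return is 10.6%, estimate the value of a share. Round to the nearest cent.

Two-stage DDM. Project D₁…D_6 at 0.182, terminal growth 0.044, discount at r = 0.106.
D_1 = 3.0023
D_2 = 3.5487
D_3 = 4.1946
D_4 = 4.9580
D_5 = 5.8603
D_6 = 6.9269
Terminal value at t=6: TV = D_7/(r−g) = 7.2317/(0.106−0.044) = 116.6400
P₀ = 3.0023/(1+0.106)^1 + 3.5487/(1+0.106)^2 + 4.1946/(1+0.106)^3 + 4.9580/(1+0.106)^4 + 5.8603/(1+0.106)^5 + 6.9269/(1+0.106)^6 + 116.6400/(1+0.106)^6 = 83.0812

A$83.08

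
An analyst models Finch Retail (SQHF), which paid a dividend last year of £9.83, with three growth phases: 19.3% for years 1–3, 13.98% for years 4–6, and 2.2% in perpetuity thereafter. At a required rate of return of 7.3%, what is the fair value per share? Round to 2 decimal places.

Three-stage DDM. Project D₁…D_6; terminal Gordon value at t=6 with g = 0.022; discount at r = 0.073.
D_1 = 11.7272
D_2 = 13.9905
D_3 = 16.6907
D_4 = 19.0241
D_5 = 21.6836
D_6 = 24.7150
TV_6 = 25.2587/(0.073−0.022) = 495.2694
P₀ = Σ Dₜ/(1+r)ᵗ + TV_6/(1+r)^6 = 406.9042

£406.90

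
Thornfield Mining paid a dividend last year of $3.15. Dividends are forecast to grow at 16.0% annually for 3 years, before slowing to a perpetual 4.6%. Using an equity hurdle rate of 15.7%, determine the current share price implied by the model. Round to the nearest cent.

Two-stage DDM. Project D₁…D_3 at 0.16, terminal growth 0.046, discount at r = 0.157.
D_1 = 3.6540
D_2 = 4.2386
D_3 = 4.9168
Terminal value at t=3: TV = D_4/(r−g) = 5.1430/(0.157−0.046) = 46.3333
P₀ = 3.6540/(1+0.157)^1 + 4.2386/(1+0.157)^2 + 4.9168/(1+0.157)^3 + 46.3333/(1+0.157)^3 = 39.4144

$39.41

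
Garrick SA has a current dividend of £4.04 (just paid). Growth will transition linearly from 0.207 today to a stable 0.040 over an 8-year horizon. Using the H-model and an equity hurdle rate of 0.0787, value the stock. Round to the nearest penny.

H-model: P₀ = D₀[(1+g_L) + H(g_S−g_L)]/(r−g_L), with H = 8/2 = 4.
P₀ = 4.04 × [(1+0.04) + 4×(0.207−0.04)] / (0.0787−0.04)
   = 4.04 × 1.7080 / 0.0387 = 178.3028

£178.30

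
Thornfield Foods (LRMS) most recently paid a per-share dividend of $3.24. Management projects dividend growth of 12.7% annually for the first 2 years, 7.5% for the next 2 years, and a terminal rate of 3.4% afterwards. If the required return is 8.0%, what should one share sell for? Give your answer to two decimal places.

$92.49

Three-stage DDM. Project D₁…D_4; terminal Gordon value at t=4 with g = 0.034; discount at r = 0.08.
D_1 = 3.6515
D_2 = 4.1152
D_3 = 4.4239
D_4 = 4.7556
TV_4 = 4.9173/(0.08−0.034) = 106.8987
P₀ = Σ Dₜ/(1+r)ᵗ + TV_4/(1+r)^4 = 92.4902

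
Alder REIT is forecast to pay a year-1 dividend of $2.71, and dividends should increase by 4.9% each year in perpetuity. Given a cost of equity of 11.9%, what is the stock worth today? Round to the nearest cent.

$38.71

Gordon growth model: P₀ = D₁/(r − g), with D₁ = 2.71 given directly.
P₀ = 2.7100 / (0.119 − 0.049) = 2.7100 / 0.07 = 38.7143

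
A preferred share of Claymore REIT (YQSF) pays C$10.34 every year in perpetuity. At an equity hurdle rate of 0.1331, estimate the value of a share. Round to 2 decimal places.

C$77.69

Zero-growth DDM (perpetuity): P₀ = D/r = 10.34 / 0.1331 = 77.6860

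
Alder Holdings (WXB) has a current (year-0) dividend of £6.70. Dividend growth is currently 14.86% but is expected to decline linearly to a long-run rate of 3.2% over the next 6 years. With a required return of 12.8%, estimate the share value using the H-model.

H-model: P₀ = D₀[(1+g_L) + H(g_S−g_L)]/(r−g_L), with H = 6/2 = 3.
P₀ = 6.70 × [(1+0.032) + 3×(0.1486−0.032)] / (0.128−0.032)
   = 6.70 × 1.3818 / 0.096 = 96.4381

£96.44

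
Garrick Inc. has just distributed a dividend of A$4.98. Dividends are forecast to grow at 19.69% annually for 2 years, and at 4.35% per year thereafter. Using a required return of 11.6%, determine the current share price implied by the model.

A$93.52

Two-stage DDM. Project D₁…D_2 at 0.1969, terminal growth 0.0435, discount at r = 0.116.
D_1 = 5.9606
D_2 = 7.1342
Terminal value at t=2: TV = D_3/(r−g) = 7.4445/(0.116−0.0435) = 102.6832
P₀ = 5.9606/(1+0.116)^1 + 7.1342/(1+0.116)^2 + 102.6832/(1+0.116)^2 = 93.5155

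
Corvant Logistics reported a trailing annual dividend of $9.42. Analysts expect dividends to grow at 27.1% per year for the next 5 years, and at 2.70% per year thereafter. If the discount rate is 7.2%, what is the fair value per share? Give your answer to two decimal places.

$584.48

Two-stage DDM. Project D₁…D_5 at 0.271, terminal growth 0.027, discount at r = 0.072.
D_1 = 11.9728
D_2 = 15.2175
D_3 = 19.3414
D_4 = 24.5829
D_5 = 31.2449
Terminal value at t=5: TV = D_6/(r−g) = 32.0885/(0.072−0.027) = 713.0773
P₀ = 11.9728/(1+0.072)^1 + 15.2175/(1+0.072)^2 + 19.3414/(1+0.072)^3 + 24.5829/(1+0.072)^4 + 31.2449/(1+0.072)^5 + 713.0773/(1+0.072)^5 = 584.4847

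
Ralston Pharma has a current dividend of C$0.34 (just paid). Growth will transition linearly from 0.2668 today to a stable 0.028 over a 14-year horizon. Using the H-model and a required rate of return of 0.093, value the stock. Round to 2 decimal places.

H-model: P₀ = D₀[(1+g_L) + H(g_S−g_L)]/(r−g_L), with H = 14/2 = 7.
P₀ = 0.34 × [(1+0.028) + 7×(0.2668−0.028)] / (0.093−0.028)
   = 0.34 × 2.6996 / 0.065 = 14.1210

C$14.12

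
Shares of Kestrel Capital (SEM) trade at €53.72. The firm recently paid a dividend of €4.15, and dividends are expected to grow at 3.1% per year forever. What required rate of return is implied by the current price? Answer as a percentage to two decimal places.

Rearranging the constant-growth DDM: r = D₁/P₀ + g.
D₁ = 4.15 × (1 + 0.031) = 4.2786.
r = 4.2786 / 53.72 + 0.031 = 0.07965 + 0.031 = 0.11065

11.06%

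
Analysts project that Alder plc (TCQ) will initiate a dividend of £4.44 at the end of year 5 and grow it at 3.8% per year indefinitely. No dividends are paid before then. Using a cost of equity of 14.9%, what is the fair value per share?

£22.95

Deferred-dividend DDM. At t=4 the remaining stream is a growing perpetuity with first payment D_5 = 4.44.
V_4 = D_5/(r−g) = 4.44/(0.149−0.038) = 40.0000
P₀ = V_4/(1+r)^4 = 40.0000/(1+0.149)^4 = 22.9499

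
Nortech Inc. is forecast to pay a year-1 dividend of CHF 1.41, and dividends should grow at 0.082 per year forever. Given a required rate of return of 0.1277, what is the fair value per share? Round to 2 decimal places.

Gordon growth model: P₀ = D₁/(r − g), with D₁ = 1.41 given directly.
P₀ = 1.4100 / (0.1277 − 0.082) = 1.4100 / 0.0457 = 30.8534

CHF 30.85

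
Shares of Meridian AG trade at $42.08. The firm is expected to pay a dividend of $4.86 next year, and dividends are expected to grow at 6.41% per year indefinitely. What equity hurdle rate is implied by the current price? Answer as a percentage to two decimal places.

17.96%

Rearranging the constant-growth DDM: r = D₁/P₀ + g.
r = 4.8600 / 42.08 + 0.0641 = 0.11549 + 0.0641 = 0.17959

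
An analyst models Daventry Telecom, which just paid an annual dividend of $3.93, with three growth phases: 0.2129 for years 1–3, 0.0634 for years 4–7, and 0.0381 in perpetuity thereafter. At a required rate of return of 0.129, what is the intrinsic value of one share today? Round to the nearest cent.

$74.25

Three-stage DDM. Project D₁…D_7; terminal Gordon value at t=7 with g = 0.0381; discount at r = 0.129.
D_1 = 4.7667
D_2 = 5.7815
D_3 = 7.0124
D_4 = 7.4570
D_5 = 7.9298
D_6 = 8.4325
D_7 = 8.9671
TV_7 = 9.3088/(0.129−0.0381) = 102.4070
P₀ = Σ Dₜ/(1+r)ᵗ + TV_7/(1+r)^7 = 74.2505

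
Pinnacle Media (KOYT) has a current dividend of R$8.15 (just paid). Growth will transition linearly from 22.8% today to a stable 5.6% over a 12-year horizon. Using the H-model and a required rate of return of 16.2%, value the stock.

H-model: P₀ = D₀[(1+g_L) + H(g_S−g_L)]/(r−g_L), with H = 12/2 = 6.
P₀ = 8.15 × [(1+0.056) + 6×(0.228−0.056)] / (0.162−0.056)
   = 8.15 × 2.0880 / 0.106 = 160.5396

R$160.54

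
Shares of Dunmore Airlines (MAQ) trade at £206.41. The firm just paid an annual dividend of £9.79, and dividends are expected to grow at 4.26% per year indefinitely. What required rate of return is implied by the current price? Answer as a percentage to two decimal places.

Rearranging the constant-growth DDM: r = D₁/P₀ + g.
D₁ = 9.79 × (1 + 0.0426) = 10.2071.
r = 10.2071 / 206.41 + 0.0426 = 0.04945 + 0.0426 = 0.09205

9.21%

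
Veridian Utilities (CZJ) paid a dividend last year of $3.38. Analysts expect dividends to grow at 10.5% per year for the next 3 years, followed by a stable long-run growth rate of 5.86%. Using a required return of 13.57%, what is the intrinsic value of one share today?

Two-stage DDM. Project D₁…D_3 at 0.105, terminal growth 0.0586, discount at r = 0.1357.
D_1 = 3.7349
D_2 = 4.1271
D_3 = 4.5604
Terminal value at t=3: TV = D_4/(r−g) = 4.8276/(0.1357−0.0586) = 62.6154
P₀ = 3.7349/(1+0.1357)^1 + 4.1271/(1+0.1357)^2 + 4.5604/(1+0.1357)^3 + 62.6154/(1+0.1357)^3 = 52.3471

$52.35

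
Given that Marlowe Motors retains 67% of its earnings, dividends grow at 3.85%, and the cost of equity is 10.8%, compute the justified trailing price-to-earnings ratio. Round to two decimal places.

4.93

Payout ratio b = 1 − 0.67 = 0.33.
Justified trailing P/E = b(1+g)/(r−g) = 0.33×(1+0.0385)/(0.108−0.0385) = 4.9310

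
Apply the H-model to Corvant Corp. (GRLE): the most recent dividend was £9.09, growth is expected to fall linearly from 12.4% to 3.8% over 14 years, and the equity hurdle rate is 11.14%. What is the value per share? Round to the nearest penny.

H-model: P₀ = D₀[(1+g_L) + H(g_S−g_L)]/(r−g_L), with H = 14/2 = 7.
P₀ = 9.09 × [(1+0.038) + 7×(0.124−0.038)] / (0.1114−0.038)
   = 9.09 × 1.6400 / 0.0734 = 203.1008

£203.10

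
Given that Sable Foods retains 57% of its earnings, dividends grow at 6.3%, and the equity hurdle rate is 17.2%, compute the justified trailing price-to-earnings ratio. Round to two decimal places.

4.19

Payout ratio b = 1 − 0.57 = 0.43.
Justified trailing P/E = b(1+g)/(r−g) = 0.43×(1+0.063)/(0.172−0.063) = 4.1935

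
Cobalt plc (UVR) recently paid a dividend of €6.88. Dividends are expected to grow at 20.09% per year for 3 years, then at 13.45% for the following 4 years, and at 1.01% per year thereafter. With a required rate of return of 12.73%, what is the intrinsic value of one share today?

Three-stage DDM. Project D₁…D_7; terminal Gordon value at t=7 with g = 0.0101; discount at r = 0.1273.
D_1 = 8.2622
D_2 = 9.9221
D_3 = 11.9154
D_4 = 13.5180
D_5 = 15.3362
D_6 = 17.3989
D_7 = 19.7391
TV_7 = 19.9384/(0.1273−0.0101) = 170.1233
P₀ = Σ Dₜ/(1+r)ᵗ + TV_7/(1+r)^7 = 130.7926

€130.79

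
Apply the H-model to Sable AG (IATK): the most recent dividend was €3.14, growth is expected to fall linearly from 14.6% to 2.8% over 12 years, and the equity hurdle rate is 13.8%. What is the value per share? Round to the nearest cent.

H-model: P₀ = D₀[(1+g_L) + H(g_S−g_L)]/(r−g_L), with H = 12/2 = 6.
P₀ = 3.14 × [(1+0.028) + 6×(0.146−0.028)] / (0.138−0.028)
   = 3.14 × 1.7360 / 0.11 = 49.5549

€49.55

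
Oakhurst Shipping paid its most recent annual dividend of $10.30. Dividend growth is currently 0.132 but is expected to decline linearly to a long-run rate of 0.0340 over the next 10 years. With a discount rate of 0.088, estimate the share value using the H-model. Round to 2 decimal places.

$290.69

H-model: P₀ = D₀[(1+g_L) + H(g_S−g_L)]/(r−g_L), with H = 10/2 = 5.
P₀ = 10.30 × [(1+0.034) + 5×(0.132−0.034)] / (0.088−0.034)
   = 10.30 × 1.5240 / 0.054 = 290.6889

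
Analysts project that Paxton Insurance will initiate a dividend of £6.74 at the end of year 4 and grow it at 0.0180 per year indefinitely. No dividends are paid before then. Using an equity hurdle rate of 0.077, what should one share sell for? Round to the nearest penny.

£91.45

Deferred-dividend DDM. At t=3 the remaining stream is a growing perpetuity with first payment D_4 = 6.74.
V_3 = D_4/(r−g) = 6.74/(0.077−0.018) = 114.2373
P₀ = V_3/(1+r)^3 = 114.2373/(1+0.077)^3 = 91.4452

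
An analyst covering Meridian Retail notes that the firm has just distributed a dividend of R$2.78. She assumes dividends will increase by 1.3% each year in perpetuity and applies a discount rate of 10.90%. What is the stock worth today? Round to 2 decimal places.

R$29.33

Gordon growth model: P₀ = D₁/(r − g). D₁ = 2.78 × (1 + 0.013) = 2.8161.
P₀ = 2.8161 / (0.109 − 0.013) = 2.8161 / 0.096 = 29.3348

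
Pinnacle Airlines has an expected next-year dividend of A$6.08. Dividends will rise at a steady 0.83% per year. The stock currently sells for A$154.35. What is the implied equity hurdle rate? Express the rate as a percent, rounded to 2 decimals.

Rearranging the constant-growth DDM: r = D₁/P₀ + g.
r = 6.0800 / 154.35 + 0.0083 = 0.03939 + 0.0083 = 0.04769

4.77%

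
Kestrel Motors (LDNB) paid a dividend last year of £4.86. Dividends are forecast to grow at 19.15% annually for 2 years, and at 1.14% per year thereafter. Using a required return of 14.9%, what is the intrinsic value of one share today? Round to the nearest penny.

£48.68

Two-stage DDM. Project D₁…D_2 at 0.1915, terminal growth 0.0114, discount at r = 0.149.
D_1 = 5.7907
D_2 = 6.8996
Terminal value at t=2: TV = D_3/(r−g) = 6.9783/(0.149−0.0114) = 50.7141
P₀ = 5.7907/(1+0.149)^1 + 6.8996/(1+0.149)^2 + 50.7141/(1+0.149)^2 = 48.6799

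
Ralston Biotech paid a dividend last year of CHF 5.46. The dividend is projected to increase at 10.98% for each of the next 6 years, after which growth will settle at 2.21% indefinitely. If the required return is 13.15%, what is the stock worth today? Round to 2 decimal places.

CHF 76.05

Two-stage DDM. Project D₁…D_6 at 0.1098, terminal growth 0.0221, discount at r = 0.1315.
D_1 = 6.0595
D_2 = 6.7248
D_3 = 7.4632
D_4 = 8.2827
D_5 = 9.1921
D_6 = 10.2014
Terminal value at t=6: TV = D_7/(r−g) = 10.4269/(0.1315−0.0221) = 95.3097
P₀ = 6.0595/(1+0.1315)^1 + 6.7248/(1+0.1315)^2 + 7.4632/(1+0.1315)^3 + 8.2827/(1+0.1315)^4 + 9.1921/(1+0.1315)^5 + 10.2014/(1+0.1315)^6 + 95.3097/(1+0.1315)^6 = 76.0461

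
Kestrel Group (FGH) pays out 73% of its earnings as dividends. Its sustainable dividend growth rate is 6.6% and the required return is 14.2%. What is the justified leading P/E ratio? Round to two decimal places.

Justified leading P/E = b/(r−g) = 0.73/(0.142−0.066) = 9.6053

9.61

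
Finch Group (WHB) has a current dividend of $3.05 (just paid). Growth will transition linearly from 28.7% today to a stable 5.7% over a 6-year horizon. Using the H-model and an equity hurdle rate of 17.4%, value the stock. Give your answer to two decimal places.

$45.54

H-model: P₀ = D₀[(1+g_L) + H(g_S−g_L)]/(r−g_L), with H = 6/2 = 3.
P₀ = 3.05 × [(1+0.057) + 3×(0.287−0.057)] / (0.174−0.057)
   = 3.05 × 1.7470 / 0.117 = 45.5415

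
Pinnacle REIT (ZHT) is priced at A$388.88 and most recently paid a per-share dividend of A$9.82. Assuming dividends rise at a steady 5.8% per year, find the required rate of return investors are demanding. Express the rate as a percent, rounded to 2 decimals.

Rearranging the constant-growth DDM: r = D₁/P₀ + g.
D₁ = 9.82 × (1 + 0.058) = 10.3896.
r = 10.3896 / 388.88 + 0.058 = 0.02672 + 0.058 = 0.08472

8.47%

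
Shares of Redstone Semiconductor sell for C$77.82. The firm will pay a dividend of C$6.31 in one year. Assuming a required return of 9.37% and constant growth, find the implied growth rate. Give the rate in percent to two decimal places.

1.26%

From P₀ = D₁/(r − g), the implied growth is g = r − D₁/P₀.
g = 0.0937 − 6.31/77.82 = 0.0937 − 0.08108 = 0.01262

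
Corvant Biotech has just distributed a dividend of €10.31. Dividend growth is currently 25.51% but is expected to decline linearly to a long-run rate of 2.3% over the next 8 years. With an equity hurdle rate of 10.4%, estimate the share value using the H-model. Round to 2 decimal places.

H-model: P₀ = D₀[(1+g_L) + H(g_S−g_L)]/(r−g_L), with H = 8/2 = 4.
P₀ = 10.31 × [(1+0.023) + 4×(0.2551−0.023)] / (0.104−0.023)
   = 10.31 × 1.9514 / 0.081 = 248.3819

€248.38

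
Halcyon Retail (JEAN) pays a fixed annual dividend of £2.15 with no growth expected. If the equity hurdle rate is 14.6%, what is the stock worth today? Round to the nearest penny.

Zero-growth DDM (perpetuity): P₀ = D/r = 2.15 / 0.146 = 14.7260

£14.73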